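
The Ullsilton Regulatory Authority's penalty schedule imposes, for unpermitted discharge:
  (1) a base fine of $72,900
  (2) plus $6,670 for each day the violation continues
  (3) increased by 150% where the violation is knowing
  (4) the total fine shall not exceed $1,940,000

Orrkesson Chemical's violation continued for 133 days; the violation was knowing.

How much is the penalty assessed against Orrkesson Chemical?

Per-day component: 133 × $6,670 = $887,110
Base plus per-day: $72,900 + $887,110 = $960,010
Enhancement: 150% of $960,010 = $1,440,015
Enhanced fine: $960,010 + $1,440,015 = $2,400,025
Cap at $1,940,000: $2,400,025 exceeds the cap → $1,940,000

$1,940,000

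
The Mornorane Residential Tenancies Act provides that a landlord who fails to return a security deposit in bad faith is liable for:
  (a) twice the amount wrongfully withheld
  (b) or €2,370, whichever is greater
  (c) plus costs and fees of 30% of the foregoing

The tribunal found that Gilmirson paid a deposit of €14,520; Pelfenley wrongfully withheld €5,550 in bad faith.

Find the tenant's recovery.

€14,430

Doubled: 2 × €5,550 = €11,100
Minimum €2,370: €11,100 meets the minimum, no increase.
Costs and fees: 30% of €11,100 = €3,330
Total recovery: €11,100 + €3,330 = €14,430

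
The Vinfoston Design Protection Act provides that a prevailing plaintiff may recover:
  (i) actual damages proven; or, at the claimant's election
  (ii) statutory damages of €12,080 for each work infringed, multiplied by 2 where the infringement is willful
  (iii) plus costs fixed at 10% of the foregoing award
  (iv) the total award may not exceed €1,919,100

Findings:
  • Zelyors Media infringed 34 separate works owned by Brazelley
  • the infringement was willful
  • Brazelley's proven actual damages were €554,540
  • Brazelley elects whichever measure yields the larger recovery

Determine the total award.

Statutory damages: 34 × €12,080 = €410,720
Doubled: 2 × €410,720 = €821,440
Greater of actual damages (€554,540) or enhanced statutory damages (€821,440): €821,440
Costs: 10% of €821,440 = €82,144
Award plus costs: €821,440 + €82,144 = €903,584
Cap at €1,919,100: €903,584 is within the cap, no reduction.

€903,584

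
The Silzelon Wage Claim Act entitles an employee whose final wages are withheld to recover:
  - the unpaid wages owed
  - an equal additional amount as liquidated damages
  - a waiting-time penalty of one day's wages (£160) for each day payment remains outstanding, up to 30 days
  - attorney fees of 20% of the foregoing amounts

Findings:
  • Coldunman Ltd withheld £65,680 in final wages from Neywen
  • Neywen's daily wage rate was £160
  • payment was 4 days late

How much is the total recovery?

£158,400

Liquidated damages (equal amount): £65,680
Penalty days: min(4, 30) = 4
Waiting-time penalty: 4 × £160 = £640
Subtotal: £65,680 + £65,680 + £640 = £132,000
Attorney fees: 20% of £132,000 = £26,400
Total award: £132,000 + £26,400 = £158,400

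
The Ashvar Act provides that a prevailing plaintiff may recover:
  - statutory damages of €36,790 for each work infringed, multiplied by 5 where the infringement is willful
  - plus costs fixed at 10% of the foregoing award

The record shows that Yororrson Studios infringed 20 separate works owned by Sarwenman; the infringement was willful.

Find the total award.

€4,046,900

Statutory damages: 20 × €36,790 = €735,800
Multiplied by 5: 5 × €735,800 = €3,679,000
Costs: 10% of €3,679,000 = €367,900
Award plus costs: €3,679,000 + €367,900 = €4,046,900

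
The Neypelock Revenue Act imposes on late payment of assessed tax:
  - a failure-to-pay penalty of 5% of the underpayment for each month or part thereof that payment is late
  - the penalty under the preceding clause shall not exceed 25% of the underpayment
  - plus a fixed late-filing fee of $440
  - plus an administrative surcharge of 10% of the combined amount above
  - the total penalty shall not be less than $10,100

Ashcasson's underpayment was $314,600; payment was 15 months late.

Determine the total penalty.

$86,999

Accrued rate: 5% × 15 = 75%, capped at 25% → 25%
Failure-to-pay penalty: 25% of $314,600 = $78,650
Penalty before surcharge: $78,650 + $440 = $79,090
Administrative surcharge: 10% of $79,090 = $7,909
Total penalty: $79,090 + $7,909 = $86,999
Minimum $10,100: $86,999 meets the minimum, no increase.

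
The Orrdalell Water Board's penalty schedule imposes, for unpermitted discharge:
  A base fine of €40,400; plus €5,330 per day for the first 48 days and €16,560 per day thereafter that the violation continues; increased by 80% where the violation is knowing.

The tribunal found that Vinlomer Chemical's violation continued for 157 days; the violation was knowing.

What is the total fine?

First 48 days: 48 × €5,330 = €255,840
Remaining days: (157 − 48) × €16,560 = €1,805,040
Per-day component: €255,840 + €1,805,040 = €2,060,880
Base plus per-day: €40,400 + €2,060,880 = €2,101,280
Enhancement: 80% of €2,101,280 = €1,681,024
Enhanced fine: €2,101,280 + €1,681,024 = €3,782,304

€3,782,304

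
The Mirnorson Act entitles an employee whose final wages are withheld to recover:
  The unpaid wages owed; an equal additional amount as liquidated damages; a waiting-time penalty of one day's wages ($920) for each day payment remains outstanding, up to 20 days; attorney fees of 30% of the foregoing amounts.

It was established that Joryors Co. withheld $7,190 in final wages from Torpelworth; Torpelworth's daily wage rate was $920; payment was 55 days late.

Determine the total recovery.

Total award: $42,614

Liquidated damages (equal amount): $7,190
Penalty days: min(55, 20) = 20
Waiting-time penalty: 20 × $920 = $18,400
Subtotal: $7,190 + $7,190 + $18,400 = $32,780
Attorney fees: 30% of $32,780 = $9,834
Total award: $32,780 + $9,834 = $42,614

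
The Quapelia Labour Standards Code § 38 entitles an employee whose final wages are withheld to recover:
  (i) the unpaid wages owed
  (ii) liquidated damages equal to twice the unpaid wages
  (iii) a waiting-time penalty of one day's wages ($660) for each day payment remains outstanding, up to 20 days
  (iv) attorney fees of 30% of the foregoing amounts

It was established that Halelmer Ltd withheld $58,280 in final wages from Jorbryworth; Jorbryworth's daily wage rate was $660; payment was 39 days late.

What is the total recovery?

Doubled: 2 × $58,280 = $116,560
Penalty days: min(39, 20) = 20
Waiting-time penalty: 20 × $660 = $13,200
Subtotal: $58,280 + $116,560 + $13,200 = $188,040
Attorney fees: 30% of $188,040 = $56,412
Total award: $188,040 + $56,412 = $244,452

$244,452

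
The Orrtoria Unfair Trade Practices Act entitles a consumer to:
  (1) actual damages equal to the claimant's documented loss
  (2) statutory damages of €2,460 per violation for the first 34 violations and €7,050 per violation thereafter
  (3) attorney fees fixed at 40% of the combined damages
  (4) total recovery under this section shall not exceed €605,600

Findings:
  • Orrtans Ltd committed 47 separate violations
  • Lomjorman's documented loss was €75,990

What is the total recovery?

First 34 violations: 34 × €2,460 = €83,640
Remaining violations: (47 − 34) × €7,050 = €91,650
Statutory damages: €83,640 + €91,650 = €175,290
Combined damages: €75,990 + €175,290 = €251,280
Attorney fees: 40% of €251,280 = €100,512
Total before cap: €251,280 + €100,512 = €351,792
Cap at €605,600: €351,792 is within the cap, no reduction.

€351,792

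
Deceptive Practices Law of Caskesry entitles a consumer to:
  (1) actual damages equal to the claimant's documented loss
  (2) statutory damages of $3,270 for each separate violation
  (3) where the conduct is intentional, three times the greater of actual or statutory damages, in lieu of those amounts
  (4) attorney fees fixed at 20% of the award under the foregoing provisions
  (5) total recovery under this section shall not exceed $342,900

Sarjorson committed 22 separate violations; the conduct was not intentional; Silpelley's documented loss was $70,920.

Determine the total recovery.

Statutory damages: 22 × $3,270 = $71,940
Conduct not intentional: the in-lieu enhancement does not apply.
Actual plus statutory damages: $70,920 + $71,940 = $142,860
Attorney fees: 20% of $142,860 = $28,572
Total before cap: $142,860 + $28,572 = $171,432
Cap at $342,900: $171,432 is within the cap, no reduction.

Total recovery: $171,432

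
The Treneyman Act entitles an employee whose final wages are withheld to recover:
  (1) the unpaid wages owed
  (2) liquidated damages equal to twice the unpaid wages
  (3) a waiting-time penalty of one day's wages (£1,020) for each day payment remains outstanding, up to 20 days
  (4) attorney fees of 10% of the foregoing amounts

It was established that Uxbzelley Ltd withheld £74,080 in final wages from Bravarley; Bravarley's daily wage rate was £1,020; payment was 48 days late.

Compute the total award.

£266,904

Doubled: 2 × £74,080 = £148,160
Penalty days: min(48, 20) = 20
Waiting-time penalty: 20 × £1,020 = £20,400
Subtotal: £74,080 + £148,160 + £20,400 = £242,640
Attorney fees: 10% of £242,640 = £24,264
Total award: £242,640 + £24,264 = £266,904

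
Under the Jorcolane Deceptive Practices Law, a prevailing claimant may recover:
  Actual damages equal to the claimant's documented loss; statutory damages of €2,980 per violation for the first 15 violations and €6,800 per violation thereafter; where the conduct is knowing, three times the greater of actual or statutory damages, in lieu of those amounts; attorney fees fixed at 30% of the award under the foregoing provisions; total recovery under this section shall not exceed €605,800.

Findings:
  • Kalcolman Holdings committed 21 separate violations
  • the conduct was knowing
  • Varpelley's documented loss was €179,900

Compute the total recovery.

Total recovery: €605,800

First 15 violations: 15 × €2,980 = €44,700
Remaining violations: (21 − 15) × €6,800 = €40,800
Statutory damages: €44,700 + €40,800 = €85,500
Greater of actual damages (€179,900) or statutory damages (€85,500): €179,900
Trebled: 3 × €179,900 = €539,700
Attorney fees: 30% of €539,700 = €161,910
Total before cap: €539,700 + €161,910 = €701,610
Cap at €605,800: €701,610 exceeds the cap → €605,800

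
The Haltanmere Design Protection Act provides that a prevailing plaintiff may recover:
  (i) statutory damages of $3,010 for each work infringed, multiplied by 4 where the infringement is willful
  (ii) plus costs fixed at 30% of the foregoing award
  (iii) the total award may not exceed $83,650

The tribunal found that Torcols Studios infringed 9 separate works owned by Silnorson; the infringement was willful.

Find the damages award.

$83,650

Statutory damages: 9 × $3,010 = $27,090
Multiplied by 4: 4 × $27,090 = $108,360
Costs: 30% of $108,360 = $32,508
Award plus costs: $108,360 + $32,508 = $140,868
Cap at $83,650: $140,868 exceeds the cap → $83,650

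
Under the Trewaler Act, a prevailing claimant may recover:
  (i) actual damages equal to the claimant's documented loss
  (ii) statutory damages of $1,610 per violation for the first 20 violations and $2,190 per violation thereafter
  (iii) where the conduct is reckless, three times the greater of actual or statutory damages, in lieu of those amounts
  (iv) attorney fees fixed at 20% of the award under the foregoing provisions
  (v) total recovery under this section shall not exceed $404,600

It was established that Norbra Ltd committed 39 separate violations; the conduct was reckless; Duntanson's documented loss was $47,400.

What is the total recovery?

First 20 violations: 20 × $1,610 = $32,200
Remaining violations: (39 − 20) × $2,190 = $41,610
Statutory damages: $32,200 + $41,610 = $73,810
Greater of actual damages ($47,400) or statutory damages ($73,810): $73,810
Trebled: 3 × $73,810 = $221,430
Attorney fees: 20% of $221,430 = $44,286
Total before cap: $221,430 + $44,286 = $265,716
Cap at $404,600: $265,716 is within the cap, no reduction.

$265,716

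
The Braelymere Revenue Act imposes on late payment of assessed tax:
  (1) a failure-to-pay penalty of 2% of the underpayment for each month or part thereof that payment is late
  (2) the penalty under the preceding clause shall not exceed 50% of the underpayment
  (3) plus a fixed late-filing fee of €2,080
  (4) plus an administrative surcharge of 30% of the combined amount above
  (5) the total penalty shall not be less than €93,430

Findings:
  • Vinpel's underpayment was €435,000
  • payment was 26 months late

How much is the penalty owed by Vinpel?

Penalty: €285,454

Accrued rate: 2% × 26 = 52%, capped at 50% → 50%
Failure-to-pay penalty: 50% of €435,000 = €217,500
Penalty before surcharge: €217,500 + €2,080 = €219,580
Administrative surcharge: 30% of €219,580 = €65,874
Total penalty: €219,580 + €65,874 = €285,454
Minimum €93,430: €285,454 meets the minimum, no increase.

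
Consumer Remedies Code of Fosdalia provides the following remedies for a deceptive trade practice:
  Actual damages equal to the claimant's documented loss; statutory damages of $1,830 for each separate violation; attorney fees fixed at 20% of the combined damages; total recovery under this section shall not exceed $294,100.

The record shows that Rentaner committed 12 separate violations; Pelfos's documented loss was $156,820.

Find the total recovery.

$214,536

Statutory damages: 12 × $1,830 = $21,960
Combined damages: $156,820 + $21,960 = $178,780
Attorney fees: 20% of $178,780 = $35,756
Total before cap: $178,780 + $35,756 = $214,536
Cap at $294,100: $214,536 is within the cap, no reduction.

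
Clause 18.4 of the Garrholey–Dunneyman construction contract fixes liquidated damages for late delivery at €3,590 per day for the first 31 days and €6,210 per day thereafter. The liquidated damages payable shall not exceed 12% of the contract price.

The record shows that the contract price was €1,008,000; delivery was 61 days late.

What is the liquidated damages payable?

First 31 days: 31 × €3,590 = €111,290
Remaining days: (61 − 31) × €6,210 = €186,300
Accrued per-day damages: €111,290 + €186,300 = €297,590
Cap: 12% of €1,008,000 = €120,960
Cap at €120,960: €297,590 exceeds the cap → €120,960

Liquidated damages: €120,960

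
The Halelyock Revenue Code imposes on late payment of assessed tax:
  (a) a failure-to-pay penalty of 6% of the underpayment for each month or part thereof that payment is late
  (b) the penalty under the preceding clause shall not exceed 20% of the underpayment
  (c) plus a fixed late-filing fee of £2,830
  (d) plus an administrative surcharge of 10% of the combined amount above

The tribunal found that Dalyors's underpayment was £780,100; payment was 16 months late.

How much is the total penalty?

Accrued rate: 6% × 16 = 96%, capped at 20% → 20%
Failure-to-pay penalty: 20% of £780,100 = £156,020
Penalty before surcharge: £156,020 + £2,830 = £158,850
Administrative surcharge: 10% of £158,850 = £15,885
Total penalty: £158,850 + £15,885 = £174,735

£174,735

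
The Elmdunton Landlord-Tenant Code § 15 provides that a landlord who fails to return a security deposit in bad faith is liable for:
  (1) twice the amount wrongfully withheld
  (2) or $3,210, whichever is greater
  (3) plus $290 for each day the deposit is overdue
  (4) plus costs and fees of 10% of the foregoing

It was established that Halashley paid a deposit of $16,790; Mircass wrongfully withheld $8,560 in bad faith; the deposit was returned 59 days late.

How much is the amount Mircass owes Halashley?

$37,653

Doubled: 2 × $8,560 = $17,120
Minimum $3,210: $17,120 meets the minimum, no increase.
Late-return penalty: 59 × $290 = $17,110
Damages plus late penalty: $17,120 + $17,110 = $34,230
Costs and fees: 10% of $34,230 = $3,423
Total recovery: $34,230 + $3,423 = $37,653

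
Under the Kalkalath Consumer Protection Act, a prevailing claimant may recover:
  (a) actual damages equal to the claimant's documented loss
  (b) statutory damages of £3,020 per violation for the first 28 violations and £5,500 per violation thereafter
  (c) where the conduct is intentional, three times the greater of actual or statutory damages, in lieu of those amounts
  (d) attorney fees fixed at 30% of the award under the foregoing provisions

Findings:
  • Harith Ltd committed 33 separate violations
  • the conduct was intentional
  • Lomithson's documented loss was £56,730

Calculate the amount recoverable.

First 28 violations: 28 × £3,020 = £84,560
Remaining violations: (33 − 28) × £5,500 = £27,500
Statutory damages: £84,560 + £27,500 = £112,060
Greater of actual damages (£56,730) or statutory damages (£112,060): £112,060
Trebled: 3 × £112,060 = £336,180
Attorney fees: 30% of £336,180 = £100,854
Total recovery: £336,180 + £100,854 = £437,034

£437,034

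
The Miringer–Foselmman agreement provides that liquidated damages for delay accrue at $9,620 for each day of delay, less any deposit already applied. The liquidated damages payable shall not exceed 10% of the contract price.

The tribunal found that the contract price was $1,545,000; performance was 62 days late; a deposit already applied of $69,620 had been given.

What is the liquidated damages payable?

$154,500

Per-day damages: 62 × $9,620 = $596,440
Less deposit already applied: $596,440 − $69,620 = $526,820
Cap: 10% of $1,545,000 = $154,500
Cap at $154,500: $526,820 exceeds the cap → $154,500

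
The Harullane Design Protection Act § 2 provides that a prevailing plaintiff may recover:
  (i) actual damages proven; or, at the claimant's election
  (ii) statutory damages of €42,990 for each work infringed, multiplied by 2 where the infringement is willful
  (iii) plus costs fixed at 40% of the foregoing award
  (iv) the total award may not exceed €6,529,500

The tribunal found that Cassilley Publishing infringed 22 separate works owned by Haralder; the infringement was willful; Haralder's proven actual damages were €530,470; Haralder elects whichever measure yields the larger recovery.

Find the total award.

Award: €2,648,184

Statutory damages: 22 × €42,990 = €945,780
Doubled: 2 × €945,780 = €1,891,560
Greater of actual damages (€530,470) or enhanced statutory damages (€1,891,560): €1,891,560
Costs: 40% of €1,891,560 = €756,624
Award plus costs: €1,891,560 + €756,624 = €2,648,184
Cap at €6,529,500: €2,648,184 is within the cap, no reduction.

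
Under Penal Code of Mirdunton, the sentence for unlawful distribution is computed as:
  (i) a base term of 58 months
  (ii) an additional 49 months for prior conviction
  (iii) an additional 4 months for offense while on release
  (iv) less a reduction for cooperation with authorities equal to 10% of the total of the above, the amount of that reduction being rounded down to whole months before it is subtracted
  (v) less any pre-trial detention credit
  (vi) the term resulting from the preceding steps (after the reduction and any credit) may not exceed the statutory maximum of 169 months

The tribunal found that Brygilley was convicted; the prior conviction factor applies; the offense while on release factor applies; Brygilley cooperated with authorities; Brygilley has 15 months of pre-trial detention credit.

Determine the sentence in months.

85 months

Prior conviction enhancement: +49 months
Offense while on release enhancement: +4 months
Adjusted term: 58 months + 49 months + 4 months = 111 months
Cooperation with authorities reduction: 10% of 111 months = 11 months (rounded down)
After reduction: 111 − 11 = 100 months
Less pre-trial detention credit: 100 months − 15 months = 85 months
Cap at 169 months: 85 months is within the cap, no reduction.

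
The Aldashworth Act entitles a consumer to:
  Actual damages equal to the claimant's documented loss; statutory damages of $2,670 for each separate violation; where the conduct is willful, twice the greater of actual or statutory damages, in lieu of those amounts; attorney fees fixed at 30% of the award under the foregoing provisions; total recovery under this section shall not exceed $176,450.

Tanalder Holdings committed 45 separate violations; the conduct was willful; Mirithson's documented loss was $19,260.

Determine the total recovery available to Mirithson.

$176,450

Statutory damages: 45 × $2,670 = $120,150
Greater of actual damages ($19,260) or statutory damages ($120,150): $120,150
Doubled: 2 × $120,150 = $240,300
Attorney fees: 30% of $240,300 = $72,090
Total before cap: $240,300 + $72,090 = $312,390
Cap at $176,450: $312,390 exceeds the cap → $176,450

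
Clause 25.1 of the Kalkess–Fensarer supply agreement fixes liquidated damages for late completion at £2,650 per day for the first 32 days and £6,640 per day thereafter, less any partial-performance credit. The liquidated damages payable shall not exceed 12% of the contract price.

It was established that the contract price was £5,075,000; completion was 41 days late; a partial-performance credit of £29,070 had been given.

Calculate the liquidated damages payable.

First 32 days: 32 × £2,650 = £84,800
Remaining days: (41 − 32) × £6,640 = £59,760
Accrued per-day damages: £84,800 + £59,760 = £144,560
Less partial-performance credit: £144,560 − £29,070 = £115,490
Cap: 12% of £5,075,000 = £609,000
Cap at £609,000: £115,490 is within the cap, no reduction.

Liquidated damages: £115,490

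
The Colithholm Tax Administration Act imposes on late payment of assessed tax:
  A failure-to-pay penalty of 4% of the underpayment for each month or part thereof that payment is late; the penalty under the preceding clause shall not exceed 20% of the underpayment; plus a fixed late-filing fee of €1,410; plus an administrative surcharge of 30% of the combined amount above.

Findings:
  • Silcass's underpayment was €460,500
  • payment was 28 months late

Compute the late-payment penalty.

Penalty: €121,563

Accrued rate: 4% × 28 = 112%, capped at 20% → 20%
Failure-to-pay penalty: 20% of €460,500 = €92,100
Penalty before surcharge: €92,100 + €1,410 = €93,510
Administrative surcharge: 30% of €93,510 = €28,053
Total penalty: €93,510 + €28,053 = €121,563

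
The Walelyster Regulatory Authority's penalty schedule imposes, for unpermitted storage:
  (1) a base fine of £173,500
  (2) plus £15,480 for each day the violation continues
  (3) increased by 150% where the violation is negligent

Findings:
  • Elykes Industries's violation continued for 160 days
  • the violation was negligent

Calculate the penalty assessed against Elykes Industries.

Per-day component: 160 × £15,480 = £2,476,800
Base plus per-day: £173,500 + £2,476,800 = £2,650,300
Enhancement: 150% of £2,650,300 = £3,975,450
Enhanced fine: £2,650,300 + £3,975,450 = £6,625,750

£6,625,750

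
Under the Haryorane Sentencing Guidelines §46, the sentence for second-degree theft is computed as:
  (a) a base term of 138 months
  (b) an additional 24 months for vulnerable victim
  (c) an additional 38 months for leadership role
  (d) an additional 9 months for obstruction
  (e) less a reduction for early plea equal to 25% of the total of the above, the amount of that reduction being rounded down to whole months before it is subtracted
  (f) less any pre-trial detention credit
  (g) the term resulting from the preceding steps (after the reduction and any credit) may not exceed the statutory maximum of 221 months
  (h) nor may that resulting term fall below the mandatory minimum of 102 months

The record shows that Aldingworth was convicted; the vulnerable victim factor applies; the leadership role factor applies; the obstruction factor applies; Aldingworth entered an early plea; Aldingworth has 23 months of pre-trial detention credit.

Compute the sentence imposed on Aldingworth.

134 months

Vulnerable victim enhancement: +24 months
Leadership role enhancement: +38 months
Obstruction enhancement: +9 months
Adjusted term: 138 months + 24 months + 38 months + 9 months = 209 months
Early plea reduction: 25% of 209 months = 52 months (rounded down)
After reduction: 209 − 52 = 157 months
Less pre-trial detention credit: 157 months − 23 months = 134 months
Cap at 221 months: 134 months is within the cap, no reduction.
Minimum 102 months: 134 months meets the minimum, no increase.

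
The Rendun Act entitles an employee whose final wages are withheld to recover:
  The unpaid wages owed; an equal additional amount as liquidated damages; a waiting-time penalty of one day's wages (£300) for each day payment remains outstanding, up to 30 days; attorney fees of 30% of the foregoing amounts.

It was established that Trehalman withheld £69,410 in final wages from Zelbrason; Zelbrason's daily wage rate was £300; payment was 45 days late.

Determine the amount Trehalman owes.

Liquidated damages (equal amount): £69,410
Penalty days: min(45, 30) = 30
Waiting-time penalty: 30 × £300 = £9,000
Subtotal: £69,410 + £69,410 + £9,000 = £147,820
Attorney fees: 30% of £147,820 = £44,346
Total award: £147,820 + £44,346 = £192,166

£192,166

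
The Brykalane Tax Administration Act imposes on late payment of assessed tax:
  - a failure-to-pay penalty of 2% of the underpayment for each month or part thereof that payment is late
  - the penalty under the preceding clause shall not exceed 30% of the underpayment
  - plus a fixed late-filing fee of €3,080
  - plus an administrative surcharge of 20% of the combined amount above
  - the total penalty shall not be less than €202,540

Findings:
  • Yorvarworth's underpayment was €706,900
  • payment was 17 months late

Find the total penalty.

Accrued rate: 2% × 17 = 34%, capped at 30% → 30%
Failure-to-pay penalty: 30% of €706,900 = €212,070
Penalty before surcharge: €212,070 + €3,080 = €215,150
Administrative surcharge: 20% of €215,150 = €43,030
Total penalty: €215,150 + €43,030 = €258,180
Minimum €202,540: €258,180 meets the minimum, no increase.

€258,180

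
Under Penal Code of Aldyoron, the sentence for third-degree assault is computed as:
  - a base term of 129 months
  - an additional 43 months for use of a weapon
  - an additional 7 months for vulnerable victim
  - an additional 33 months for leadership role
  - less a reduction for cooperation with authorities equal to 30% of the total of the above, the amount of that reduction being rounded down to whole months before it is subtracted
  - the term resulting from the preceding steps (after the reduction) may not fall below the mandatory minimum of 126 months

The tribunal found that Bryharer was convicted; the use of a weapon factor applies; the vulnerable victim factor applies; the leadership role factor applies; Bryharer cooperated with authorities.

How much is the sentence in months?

Use of a weapon enhancement: +43 months
Vulnerable victim enhancement: +7 months
Leadership role enhancement: +33 months
Adjusted term: 129 months + 43 months + 7 months + 33 months = 212 months
Cooperation with authorities reduction: 30% of 212 months = 63 months (rounded down)
After reduction: 212 − 63 = 149 months
Minimum 126 months: 149 months meets the minimum, no increase.

149 months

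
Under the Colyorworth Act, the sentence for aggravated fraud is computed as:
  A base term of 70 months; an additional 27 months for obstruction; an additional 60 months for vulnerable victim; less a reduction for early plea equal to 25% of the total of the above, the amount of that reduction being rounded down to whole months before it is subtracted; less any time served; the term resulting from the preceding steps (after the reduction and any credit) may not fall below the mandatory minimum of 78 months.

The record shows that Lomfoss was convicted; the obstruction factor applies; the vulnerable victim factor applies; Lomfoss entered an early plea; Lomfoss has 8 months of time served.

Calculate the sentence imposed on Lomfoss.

Obstruction enhancement: +27 months
Vulnerable victim enhancement: +60 months
Adjusted term: 70 months + 27 months + 60 months = 157 months
Early plea reduction: 25% of 157 months = 39 months (rounded down)
After reduction: 157 − 39 = 118 months
Less time served: 118 months − 8 months = 110 months
Minimum 78 months: 110 months meets the minimum, no increase.

110 months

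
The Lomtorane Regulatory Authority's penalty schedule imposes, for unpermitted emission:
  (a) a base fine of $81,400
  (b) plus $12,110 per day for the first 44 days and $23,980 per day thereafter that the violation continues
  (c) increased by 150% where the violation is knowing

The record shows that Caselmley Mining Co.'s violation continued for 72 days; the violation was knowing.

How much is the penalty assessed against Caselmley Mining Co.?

$3,214,200

First 44 days: 44 × $12,110 = $532,840
Remaining days: (72 − 44) × $23,980 = $671,440
Per-day component: $532,840 + $671,440 = $1,204,280
Base plus per-day: $81,400 + $1,204,280 = $1,285,680
Enhancement: 150% of $1,285,680 = $1,928,520
Enhanced fine: $1,285,680 + $1,928,520 = $3,214,200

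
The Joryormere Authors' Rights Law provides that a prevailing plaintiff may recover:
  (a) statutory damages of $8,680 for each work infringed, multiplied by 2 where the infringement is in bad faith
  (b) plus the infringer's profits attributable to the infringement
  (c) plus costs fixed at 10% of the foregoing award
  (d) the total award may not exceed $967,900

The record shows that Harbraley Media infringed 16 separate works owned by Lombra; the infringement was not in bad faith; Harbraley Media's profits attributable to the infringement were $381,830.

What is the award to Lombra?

Statutory damages: 16 × $8,680 = $138,880
Infringement not in bad faith: no ×2 enhancement.
Combined award: $138,880 + $381,830 = $520,710
Costs: 10% of $520,710 = $52,071
Award plus costs: $520,710 + $52,071 = $572,781
Cap at $967,900: $572,781 is within the cap, no reduction.

$572,781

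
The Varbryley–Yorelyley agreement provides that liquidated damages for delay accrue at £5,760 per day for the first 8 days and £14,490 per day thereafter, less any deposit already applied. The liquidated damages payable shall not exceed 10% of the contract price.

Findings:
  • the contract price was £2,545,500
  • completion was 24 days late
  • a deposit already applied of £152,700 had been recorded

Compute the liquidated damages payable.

£125,220

First 8 days: 8 × £5,760 = £46,080
Remaining days: (24 − 8) × £14,490 = £231,840
Accrued per-day damages: £46,080 + £231,840 = £277,920
Less deposit already applied: £277,920 − £152,700 = £125,220
Cap: 10% of £2,545,500 = £254,550
Cap at £254,550: £125,220 is within the cap, no reduction.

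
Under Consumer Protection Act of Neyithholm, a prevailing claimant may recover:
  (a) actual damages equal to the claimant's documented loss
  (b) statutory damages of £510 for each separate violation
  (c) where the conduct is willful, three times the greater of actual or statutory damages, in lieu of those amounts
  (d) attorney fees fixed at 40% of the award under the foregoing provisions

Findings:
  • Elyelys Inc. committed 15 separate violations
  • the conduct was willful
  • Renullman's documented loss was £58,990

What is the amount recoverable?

Statutory damages: 15 × £510 = £7,650
Greater of actual damages (£58,990) or statutory damages (£7,650): £58,990
Trebled: 3 × £58,990 = £176,970
Attorney fees: 40% of £176,970 = £70,788
Total recovery: £176,970 + £70,788 = £247,758

£247,758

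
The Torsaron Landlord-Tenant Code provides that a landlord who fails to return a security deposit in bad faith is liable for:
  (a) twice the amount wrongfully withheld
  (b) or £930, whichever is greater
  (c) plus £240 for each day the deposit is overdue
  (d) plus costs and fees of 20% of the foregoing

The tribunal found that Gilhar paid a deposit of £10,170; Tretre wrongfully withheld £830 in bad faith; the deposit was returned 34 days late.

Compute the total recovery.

Recovery: £11,784

Doubled: 2 × £830 = £1,660
Minimum £930: £1,660 meets the minimum, no increase.
Late-return penalty: 34 × £240 = £8,160
Damages plus late penalty: £1,660 + £8,160 = £9,820
Costs and fees: 20% of £9,820 = £1,964
Total recovery: £9,820 + £1,964 = £11,784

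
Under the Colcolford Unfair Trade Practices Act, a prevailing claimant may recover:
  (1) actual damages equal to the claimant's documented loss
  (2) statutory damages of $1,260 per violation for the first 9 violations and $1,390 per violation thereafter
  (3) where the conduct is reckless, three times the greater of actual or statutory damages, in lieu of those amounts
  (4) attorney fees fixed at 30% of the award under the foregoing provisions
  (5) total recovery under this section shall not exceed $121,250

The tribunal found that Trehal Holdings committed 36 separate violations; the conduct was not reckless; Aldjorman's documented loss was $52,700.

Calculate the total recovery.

$121,250

First 9 violations: 9 × $1,260 = $11,340
Remaining violations: (36 − 9) × $1,390 = $37,530
Statutory damages: $11,340 + $37,530 = $48,870
Conduct not reckless: the in-lieu enhancement does not apply.
Actual plus statutory damages: $52,700 + $48,870 = $101,570
Attorney fees: 30% of $101,570 = $30,471
Total before cap: $101,570 + $30,471 = $132,041
Cap at $121,250: $132,041 exceeds the cap → $121,250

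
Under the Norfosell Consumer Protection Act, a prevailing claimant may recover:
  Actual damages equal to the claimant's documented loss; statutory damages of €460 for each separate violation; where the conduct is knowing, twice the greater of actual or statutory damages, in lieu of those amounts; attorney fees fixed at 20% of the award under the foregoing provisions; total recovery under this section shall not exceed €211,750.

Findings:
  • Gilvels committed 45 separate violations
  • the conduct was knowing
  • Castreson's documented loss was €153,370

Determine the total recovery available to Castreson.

Statutory damages: 45 × €460 = €20,700
Greater of actual damages (€153,370) or statutory damages (€20,700): €153,370
Doubled: 2 × €153,370 = €306,740
Attorney fees: 20% of €306,740 = €61,348
Total before cap: €306,740 + €61,348 = €368,088
Cap at €211,750: €368,088 exceeds the cap → €211,750

€211,750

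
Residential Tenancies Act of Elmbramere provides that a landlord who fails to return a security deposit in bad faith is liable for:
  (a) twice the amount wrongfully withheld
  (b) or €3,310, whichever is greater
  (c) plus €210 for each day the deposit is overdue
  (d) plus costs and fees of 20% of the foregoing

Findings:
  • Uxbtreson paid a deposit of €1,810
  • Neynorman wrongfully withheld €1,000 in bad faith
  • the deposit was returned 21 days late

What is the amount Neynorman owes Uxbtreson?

Doubled: 2 × €1,000 = €2,000
Minimum €3,310: €2,000 is below the minimum → €3,310
Late-return penalty: 21 × €210 = €4,410
Damages plus late penalty: €3,310 + €4,410 = €7,720
Costs and fees: 20% of €7,720 = €1,544
Total recovery: €7,720 + €1,544 = €9,264

€9,264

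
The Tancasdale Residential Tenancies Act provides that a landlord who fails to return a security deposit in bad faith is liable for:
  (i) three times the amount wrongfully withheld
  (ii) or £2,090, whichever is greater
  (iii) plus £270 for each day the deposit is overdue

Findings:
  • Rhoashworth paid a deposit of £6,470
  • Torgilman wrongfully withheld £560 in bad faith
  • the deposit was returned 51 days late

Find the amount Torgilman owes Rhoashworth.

£15,860

Trebled: 3 × £560 = £1,680
Minimum £2,090: £1,680 is below the minimum → £2,090
Late-return penalty: 51 × £270 = £13,770
Damages plus late penalty: £2,090 + £13,770 = £15,860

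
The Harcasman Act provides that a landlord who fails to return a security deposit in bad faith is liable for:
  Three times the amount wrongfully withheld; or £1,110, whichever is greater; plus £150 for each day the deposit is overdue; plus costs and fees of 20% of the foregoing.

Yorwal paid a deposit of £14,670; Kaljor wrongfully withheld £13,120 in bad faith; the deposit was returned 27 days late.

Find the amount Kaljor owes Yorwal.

£52,092

Trebled: 3 × £13,120 = £39,360
Minimum £1,110: £39,360 meets the minimum, no increase.
Late-return penalty: 27 × £150 = £4,050
Damages plus late penalty: £39,360 + £4,050 = £43,410
Costs and fees: 20% of £43,410 = £8,682
Total recovery: £43,410 + £8,682 = £52,092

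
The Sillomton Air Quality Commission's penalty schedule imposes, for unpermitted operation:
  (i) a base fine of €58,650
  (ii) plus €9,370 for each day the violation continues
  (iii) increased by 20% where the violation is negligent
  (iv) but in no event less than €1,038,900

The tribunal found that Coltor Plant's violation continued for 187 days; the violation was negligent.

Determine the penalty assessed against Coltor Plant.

€2,173,008

Per-day component: 187 × €9,370 = €1,752,190
Base plus per-day: €58,650 + €1,752,190 = €1,810,840
Enhancement: 20% of €1,810,840 = €362,168
Enhanced fine: €1,810,840 + €362,168 = €2,173,008
Minimum €1,038,900: €2,173,008 meets the minimum, no increase.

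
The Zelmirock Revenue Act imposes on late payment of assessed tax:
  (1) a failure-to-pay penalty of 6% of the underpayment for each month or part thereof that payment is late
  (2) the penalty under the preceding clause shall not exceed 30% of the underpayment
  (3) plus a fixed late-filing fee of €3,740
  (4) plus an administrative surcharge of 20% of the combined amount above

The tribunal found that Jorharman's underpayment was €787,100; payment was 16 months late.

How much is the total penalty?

Accrued rate: 6% × 16 = 96%, capped at 30% → 30%
Failure-to-pay penalty: 30% of €787,100 = €236,130
Penalty before surcharge: €236,130 + €3,740 = €239,870
Administrative surcharge: 20% of €239,870 = €47,974
Total penalty: €239,870 + €47,974 = €287,844

€287,844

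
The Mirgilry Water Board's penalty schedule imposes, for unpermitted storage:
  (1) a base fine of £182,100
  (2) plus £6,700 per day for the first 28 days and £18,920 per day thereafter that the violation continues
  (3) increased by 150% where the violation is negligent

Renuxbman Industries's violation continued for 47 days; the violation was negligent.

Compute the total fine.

First 28 days: 28 × £6,700 = £187,600
Remaining days: (47 − 28) × £18,920 = £359,480
Per-day component: £187,600 + £359,480 = £547,080
Base plus per-day: £182,100 + £547,080 = £729,180
Enhancement: 150% of £729,180 = £1,093,770
Enhanced fine: £729,180 + £1,093,770 = £1,822,950

£1,822,950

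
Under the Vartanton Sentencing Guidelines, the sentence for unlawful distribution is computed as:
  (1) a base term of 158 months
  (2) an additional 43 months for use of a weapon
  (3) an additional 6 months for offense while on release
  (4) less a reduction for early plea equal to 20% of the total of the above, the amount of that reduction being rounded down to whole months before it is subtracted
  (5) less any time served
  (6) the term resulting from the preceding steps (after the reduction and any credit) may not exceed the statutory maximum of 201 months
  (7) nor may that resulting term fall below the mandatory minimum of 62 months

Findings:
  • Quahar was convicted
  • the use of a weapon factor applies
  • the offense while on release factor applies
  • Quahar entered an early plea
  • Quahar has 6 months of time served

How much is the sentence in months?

Use of a weapon enhancement: +43 months
Offense while on release enhancement: +6 months
Adjusted term: 158 months + 43 months + 6 months = 207 months
Early plea reduction: 20% of 207 months = 41 months (rounded down)
After reduction: 207 − 41 = 166 months
Less time served: 166 months − 6 months = 160 months
Cap at 201 months: 160 months is within the cap, no reduction.
Minimum 62 months: 160 months meets the minimum, no increase.

160 months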